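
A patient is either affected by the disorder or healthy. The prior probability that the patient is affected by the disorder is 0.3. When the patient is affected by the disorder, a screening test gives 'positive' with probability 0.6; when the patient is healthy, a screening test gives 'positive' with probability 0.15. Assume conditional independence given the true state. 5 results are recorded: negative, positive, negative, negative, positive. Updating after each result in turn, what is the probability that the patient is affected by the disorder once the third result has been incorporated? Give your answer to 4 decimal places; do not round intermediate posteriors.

0.2752

Each posterior becomes the prior for the next update.
After 'negative': P(affected) = 0.4·0.3000 / (0.4·0.3000 + 0.85·0.7000) ≈ 0.1678
After 'positive': P(affected) = 0.6·0.1678 / (0.6·0.1678 + 0.15·0.8322) ≈ 0.4465
After 'negative': P(affected) = 0.4·0.4465 / (0.4·0.4465 + 0.85·0.5535) ≈ 0.2752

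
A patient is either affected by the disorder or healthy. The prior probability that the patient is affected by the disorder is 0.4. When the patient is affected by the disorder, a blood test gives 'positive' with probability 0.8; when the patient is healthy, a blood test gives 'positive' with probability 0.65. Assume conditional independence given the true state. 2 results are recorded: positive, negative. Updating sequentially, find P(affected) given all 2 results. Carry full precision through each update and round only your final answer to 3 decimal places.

After 'positive': P(affected) = 0.8·0.4000 / (0.8·0.4000 + 0.65·0.6000) ≈ 0.4507
After 'negative': P(affected) = 0.2·0.4507 / (0.2·0.4507 + 0.35·0.5493) ≈ 0.3192

0.319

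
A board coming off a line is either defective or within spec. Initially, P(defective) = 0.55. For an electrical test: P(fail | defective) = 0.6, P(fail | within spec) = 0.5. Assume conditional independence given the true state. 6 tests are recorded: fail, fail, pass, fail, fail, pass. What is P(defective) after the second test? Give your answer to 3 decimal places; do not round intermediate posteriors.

After 'fail': P(defective) = 0.6·0.5500 / (0.6·0.5500 + 0.5·0.4500) ≈ 0.5946
After 'fail': P(defective) = 0.6·0.5946 / (0.6·0.5946 + 0.5·0.4054) ≈ 0.6377

0.638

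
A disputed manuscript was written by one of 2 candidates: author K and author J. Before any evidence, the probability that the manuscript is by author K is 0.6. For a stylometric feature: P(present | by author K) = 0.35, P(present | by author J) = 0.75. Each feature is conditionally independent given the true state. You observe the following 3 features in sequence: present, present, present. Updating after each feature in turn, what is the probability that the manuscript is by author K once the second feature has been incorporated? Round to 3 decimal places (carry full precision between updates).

0.246

Apply Bayes' rule sequentially, carrying P(author K) forward.
After 'present': P(author K) = 0.35·0.6000 / (0.35·0.6000 + 0.75·0.4000) ≈ 0.4118
After 'present': P(author K) = 0.35·0.4118 / (0.35·0.4118 + 0.75·0.5882) ≈ 0.2462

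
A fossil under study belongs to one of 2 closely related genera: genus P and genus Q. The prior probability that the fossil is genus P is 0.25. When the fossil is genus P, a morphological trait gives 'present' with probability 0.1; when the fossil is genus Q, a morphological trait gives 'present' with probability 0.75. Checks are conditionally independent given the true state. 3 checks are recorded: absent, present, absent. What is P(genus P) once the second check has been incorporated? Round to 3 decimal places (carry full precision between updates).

0.138

Each posterior becomes the prior for the next update.
After 'absent': P(genus P) = 0.9·0.2500 / (0.9·0.2500 + 0.25·0.7500) ≈ 0.5455
After 'present': P(genus P) = 0.1·0.5455 / (0.1·0.5455 + 0.75·0.4545) ≈ 0.1379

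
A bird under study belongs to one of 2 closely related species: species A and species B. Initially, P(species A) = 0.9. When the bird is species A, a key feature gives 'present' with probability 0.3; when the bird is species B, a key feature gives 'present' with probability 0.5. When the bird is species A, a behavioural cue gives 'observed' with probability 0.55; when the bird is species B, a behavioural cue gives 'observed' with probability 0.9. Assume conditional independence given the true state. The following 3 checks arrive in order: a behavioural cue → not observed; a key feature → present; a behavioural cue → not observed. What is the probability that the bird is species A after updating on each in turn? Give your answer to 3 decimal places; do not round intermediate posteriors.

0.991

After a behavioural cue='not observed': P(species A) = 0.45·0.9000 / (0.45·0.9000 + 0.1·0.1000) ≈ 0.9759
After a key feature='present': P(species A) = 0.3·0.9759 / (0.3·0.9759 + 0.5·0.0241) ≈ 0.9605
After a behavioural cue='not observed': P(species A) = 0.45·0.9605 / (0.45·0.9605 + 0.1·0.0395) ≈ 0.9909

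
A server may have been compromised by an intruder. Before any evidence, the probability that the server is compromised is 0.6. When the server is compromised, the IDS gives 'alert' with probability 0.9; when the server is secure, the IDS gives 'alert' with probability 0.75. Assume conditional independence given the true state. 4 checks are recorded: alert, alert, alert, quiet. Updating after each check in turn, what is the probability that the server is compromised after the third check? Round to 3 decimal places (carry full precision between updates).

After 'alert': P(compromised) = 0.9·0.6000 / (0.9·0.6000 + 0.75·0.4000) ≈ 0.6429
After 'alert': P(compromised) = 0.9·0.6429 / (0.9·0.6429 + 0.75·0.3571) ≈ 0.6835
After 'alert': P(compromised) = 0.9·0.6835 / (0.9·0.6835 + 0.75·0.3165) ≈ 0.7216

0.722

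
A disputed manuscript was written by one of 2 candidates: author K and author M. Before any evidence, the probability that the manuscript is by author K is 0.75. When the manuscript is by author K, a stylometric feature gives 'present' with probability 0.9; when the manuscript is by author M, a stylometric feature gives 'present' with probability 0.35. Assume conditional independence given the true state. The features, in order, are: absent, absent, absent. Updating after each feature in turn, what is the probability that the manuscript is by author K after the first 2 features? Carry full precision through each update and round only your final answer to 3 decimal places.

0.066

After 'absent': P(author K) = 0.1·0.7500 / (0.1·0.7500 + 0.65·0.2500) ≈ 0.3158
After 'absent': P(author K) = 0.1·0.3158 / (0.1·0.3158 + 0.65·0.6842) ≈ 0.0663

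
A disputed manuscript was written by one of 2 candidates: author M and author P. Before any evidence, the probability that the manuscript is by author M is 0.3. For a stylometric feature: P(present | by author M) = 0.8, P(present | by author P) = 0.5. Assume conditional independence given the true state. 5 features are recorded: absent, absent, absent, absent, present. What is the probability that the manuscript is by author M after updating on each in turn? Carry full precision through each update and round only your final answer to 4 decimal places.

0.0173

Apply Bayes' rule sequentially, carrying P(author M) forward.
After 'absent': P(author M) = 0.2·0.3000 / (0.2·0.3000 + 0.5·0.7000) ≈ 0.1463
After 'absent': P(author M) = 0.2·0.1463 / (0.2·0.1463 + 0.5·0.8537) ≈ 0.0642
After 'absent': P(author M) = 0.2·0.0642 / (0.2·0.0642 + 0.5·0.9358) ≈ 0.0267
After 'absent': P(author M) = 0.2·0.0267 / (0.2·0.0267 + 0.5·0.9733) ≈ 0.0109
After 'present': P(author M) = 0.8·0.0109 / (0.8·0.0109 + 0.5·0.9891) ≈ 0.0173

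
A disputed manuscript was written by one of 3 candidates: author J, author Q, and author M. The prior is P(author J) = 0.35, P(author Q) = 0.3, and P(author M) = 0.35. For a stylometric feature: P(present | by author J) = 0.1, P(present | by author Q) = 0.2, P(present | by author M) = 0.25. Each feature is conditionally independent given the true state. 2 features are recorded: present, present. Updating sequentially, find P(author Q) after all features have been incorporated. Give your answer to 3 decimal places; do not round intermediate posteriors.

After 'present': normaliser = 0.1·0.3500 + 0.2·0.3000 + 0.25·0.3500; P(author J) ≈ 0.1918, P(author Q) ≈ 0.3288, P(author M) ≈ 0.4795
After 'present': normaliser = 0.1·0.1918 + 0.2·0.3288 + 0.25·0.4795; P(author J) ≈ 0.0936, P(author Q) ≈ 0.3211, P(author M) ≈ 0.5853

0.321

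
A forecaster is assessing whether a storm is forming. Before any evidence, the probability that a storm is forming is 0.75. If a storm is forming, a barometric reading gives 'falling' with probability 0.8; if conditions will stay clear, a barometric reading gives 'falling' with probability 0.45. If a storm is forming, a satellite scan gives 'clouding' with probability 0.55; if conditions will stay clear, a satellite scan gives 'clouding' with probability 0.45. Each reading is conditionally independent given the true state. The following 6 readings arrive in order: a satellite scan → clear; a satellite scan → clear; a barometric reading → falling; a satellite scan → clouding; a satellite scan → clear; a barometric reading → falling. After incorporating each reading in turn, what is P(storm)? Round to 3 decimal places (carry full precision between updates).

After a satellite scan='clear': P(storm) = 0.45·0.7500 / (0.45·0.7500 + 0.55·0.2500) ≈ 0.7105
After a satellite scan='clear': P(storm) = 0.45·0.7105 / (0.45·0.7105 + 0.55·0.2895) ≈ 0.6676
After a barometric reading='falling': P(storm) = 0.8·0.6676 / (0.8·0.6676 + 0.45·0.3324) ≈ 0.7812
After a satellite scan='clouding': P(storm) = 0.55·0.7812 / (0.55·0.7812 + 0.45·0.2188) ≈ 0.8136
After a satellite scan='clear': P(storm) = 0.45·0.8136 / (0.45·0.8136 + 0.55·0.1864) ≈ 0.7812
After a barometric reading='falling': P(storm) = 0.8·0.7812 / (0.8·0.7812 + 0.45·0.2188) ≈ 0.8639

0.864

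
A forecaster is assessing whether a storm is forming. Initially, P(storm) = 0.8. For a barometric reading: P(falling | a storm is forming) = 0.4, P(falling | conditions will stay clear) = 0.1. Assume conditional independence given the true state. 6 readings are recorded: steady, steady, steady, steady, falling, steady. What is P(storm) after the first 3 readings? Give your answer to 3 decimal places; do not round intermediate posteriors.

Each posterior becomes the prior for the next update.
After 'steady': P(storm) = 0.6·0.8000 / (0.6·0.8000 + 0.9·0.2000) ≈ 0.7273
After 'steady': P(storm) = 0.6·0.7273 / (0.6·0.7273 + 0.9·0.2727) ≈ 0.6400
After 'steady': P(storm) = 0.6·0.6400 / (0.6·0.6400 + 0.9·0.3600) ≈ 0.5424

0.542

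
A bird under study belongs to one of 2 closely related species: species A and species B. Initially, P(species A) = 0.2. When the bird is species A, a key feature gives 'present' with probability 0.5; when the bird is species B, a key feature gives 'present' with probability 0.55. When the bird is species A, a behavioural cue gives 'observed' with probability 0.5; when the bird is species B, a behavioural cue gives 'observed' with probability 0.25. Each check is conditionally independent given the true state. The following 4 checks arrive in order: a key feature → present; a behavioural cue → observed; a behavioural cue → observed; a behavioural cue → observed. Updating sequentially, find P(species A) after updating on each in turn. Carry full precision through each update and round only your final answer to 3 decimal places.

After a key feature='present': P(species A) = 0.5·0.2000 / (0.5·0.2000 + 0.55·0.8000) ≈ 0.1852
After a behavioural cue='observed': P(species A) = 0.5·0.1852 / (0.5·0.1852 + 0.25·0.8148) ≈ 0.3125
After a behavioural cue='observed': P(species A) = 0.5·0.3125 / (0.5·0.3125 + 0.25·0.6875) ≈ 0.4762
After a behavioural cue='observed': P(species A) = 0.5·0.4762 / (0.5·0.4762 + 0.25·0.5238) ≈ 0.6452

0.645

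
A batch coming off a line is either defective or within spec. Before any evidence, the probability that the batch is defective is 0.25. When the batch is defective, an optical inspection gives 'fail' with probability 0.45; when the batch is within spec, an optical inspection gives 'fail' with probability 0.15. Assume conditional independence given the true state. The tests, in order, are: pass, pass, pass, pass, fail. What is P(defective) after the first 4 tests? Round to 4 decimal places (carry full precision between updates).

After 'pass': P(defective) = 0.55·0.2500 / (0.55·0.2500 + 0.85·0.7500) ≈ 0.1774
After 'pass': P(defective) = 0.55·0.1774 / (0.55·0.1774 + 0.85·0.8226) ≈ 0.1225
After 'pass': P(defective) = 0.55·0.1225 / (0.55·0.1225 + 0.85·0.8775) ≈ 0.0828
After 'pass': P(defective) = 0.55·0.0828 / (0.55·0.0828 + 0.85·0.9172) ≈ 0.0552

0.0552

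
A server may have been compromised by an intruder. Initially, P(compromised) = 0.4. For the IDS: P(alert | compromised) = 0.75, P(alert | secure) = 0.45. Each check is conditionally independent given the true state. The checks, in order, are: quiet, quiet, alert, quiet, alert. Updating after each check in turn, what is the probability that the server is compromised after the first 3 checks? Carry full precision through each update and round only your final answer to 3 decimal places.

Apply Bayes' rule sequentially, carrying P(compromised) forward.
After 'quiet': P(compromised) = 0.25·0.4000 / (0.25·0.4000 + 0.55·0.6000) ≈ 0.2326
After 'quiet': P(compromised) = 0.25·0.2326 / (0.25·0.2326 + 0.55·0.7674) ≈ 0.1211
After 'alert': P(compromised) = 0.75·0.1211 / (0.75·0.1211 + 0.45·0.8789) ≈ 0.1867

0.187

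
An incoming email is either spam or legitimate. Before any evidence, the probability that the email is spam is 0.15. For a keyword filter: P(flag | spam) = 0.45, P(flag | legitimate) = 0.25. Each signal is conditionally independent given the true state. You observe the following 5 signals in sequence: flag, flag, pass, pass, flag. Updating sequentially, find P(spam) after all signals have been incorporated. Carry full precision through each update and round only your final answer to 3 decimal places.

After 'flag': P(spam) = 0.45·0.1500 / (0.45·0.1500 + 0.25·0.8500) ≈ 0.2411
After 'flag': P(spam) = 0.45·0.2411 / (0.45·0.2411 + 0.25·0.7589) ≈ 0.3638
After 'pass': P(spam) = 0.55·0.3638 / (0.55·0.3638 + 0.75·0.6362) ≈ 0.2954
After 'pass': P(spam) = 0.55·0.2954 / (0.55·0.2954 + 0.75·0.7046) ≈ 0.2352
After 'flag': P(spam) = 0.45·0.2352 / (0.45·0.2352 + 0.25·0.7648) ≈ 0.3563

0.356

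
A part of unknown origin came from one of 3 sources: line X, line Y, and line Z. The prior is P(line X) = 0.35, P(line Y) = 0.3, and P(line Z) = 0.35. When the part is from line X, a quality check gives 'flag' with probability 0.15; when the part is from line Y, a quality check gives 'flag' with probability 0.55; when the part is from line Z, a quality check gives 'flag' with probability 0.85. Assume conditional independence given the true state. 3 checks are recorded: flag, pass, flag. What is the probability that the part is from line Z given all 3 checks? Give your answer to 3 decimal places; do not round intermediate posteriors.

0.444

After 'flag': normaliser = 0.15·0.3500 + 0.55·0.3000 + 0.85·0.3500; P(line X) ≈ 0.1019, P(line Y) ≈ 0.3204, P(line Z) ≈ 0.5777
After 'pass': normaliser = 0.85·0.1019 + 0.45·0.3204 + 0.15·0.5777; P(line X) ≈ 0.2729, P(line Y) ≈ 0.4541, P(line Z) ≈ 0.2729
After 'flag': normaliser = 0.15·0.2729 + 0.55·0.4541 + 0.85·0.2729; P(line X) ≈ 0.0783, P(line Y) ≈ 0.4778, P(line Z) ≈ 0.4438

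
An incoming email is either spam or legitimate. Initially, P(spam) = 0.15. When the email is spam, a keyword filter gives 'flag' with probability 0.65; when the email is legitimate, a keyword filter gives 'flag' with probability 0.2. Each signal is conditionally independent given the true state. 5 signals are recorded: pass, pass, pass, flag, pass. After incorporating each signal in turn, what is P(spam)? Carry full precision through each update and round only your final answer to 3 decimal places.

0.021

After 'pass': P(spam) = 0.35·0.1500 / (0.35·0.1500 + 0.8·0.8500) ≈ 0.0717
After 'pass': P(spam) = 0.35·0.0717 / (0.35·0.0717 + 0.8·0.9283) ≈ 0.0327
After 'pass': P(spam) = 0.35·0.0327 / (0.35·0.0327 + 0.8·0.9673) ≈ 0.0146
After 'flag': P(spam) = 0.65·0.0146 / (0.65·0.0146 + 0.2·0.9854) ≈ 0.0458
After 'pass': P(spam) = 0.35·0.0458 / (0.35·0.0458 + 0.8·0.9542) ≈ 0.0206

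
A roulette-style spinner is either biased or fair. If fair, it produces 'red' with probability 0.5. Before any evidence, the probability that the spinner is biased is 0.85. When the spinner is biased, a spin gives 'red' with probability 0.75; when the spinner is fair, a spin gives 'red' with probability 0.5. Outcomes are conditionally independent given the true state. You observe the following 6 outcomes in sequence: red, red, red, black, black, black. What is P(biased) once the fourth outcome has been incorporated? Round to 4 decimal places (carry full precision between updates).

0.9053

After 'red': P(biased) = 0.75·0.8500 / (0.75·0.8500 + 0.5·0.1500) ≈ 0.8947
After 'red': P(biased) = 0.75·0.8947 / (0.75·0.8947 + 0.5·0.1053) ≈ 0.9273
After 'red': P(biased) = 0.75·0.9273 / (0.75·0.9273 + 0.5·0.0727) ≈ 0.9503
After 'black': P(biased) = 0.25·0.9503 / (0.25·0.9503 + 0.5·0.0497) ≈ 0.9053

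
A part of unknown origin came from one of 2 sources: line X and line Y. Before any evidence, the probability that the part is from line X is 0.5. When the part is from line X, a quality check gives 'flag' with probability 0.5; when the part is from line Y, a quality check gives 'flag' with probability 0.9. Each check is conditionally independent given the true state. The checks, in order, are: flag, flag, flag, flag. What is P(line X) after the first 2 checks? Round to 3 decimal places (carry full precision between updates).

0.236

Apply Bayes' rule sequentially, carrying P(line X) forward.
After 'flag': P(line X) = 0.5·0.5000 / (0.5·0.5000 + 0.9·0.5000) ≈ 0.3571
After 'flag': P(line X) = 0.5·0.3571 / (0.5·0.3571 + 0.9·0.6429) ≈ 0.2358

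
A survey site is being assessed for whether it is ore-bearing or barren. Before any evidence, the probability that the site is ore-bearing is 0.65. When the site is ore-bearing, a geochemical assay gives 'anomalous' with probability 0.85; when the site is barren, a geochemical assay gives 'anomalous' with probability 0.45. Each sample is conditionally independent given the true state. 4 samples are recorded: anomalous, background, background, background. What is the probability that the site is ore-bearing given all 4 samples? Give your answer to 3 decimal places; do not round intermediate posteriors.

After 'anomalous': P(ore) = 0.85·0.6500 / (0.85·0.6500 + 0.45·0.3500) ≈ 0.7782
After 'background': P(ore) = 0.15·0.7782 / (0.15·0.7782 + 0.55·0.2218) ≈ 0.4889
After 'background': P(ore) = 0.15·0.4889 / (0.15·0.4889 + 0.55·0.5111) ≈ 0.2069
After 'background': P(ore) = 0.15·0.2069 / (0.15·0.2069 + 0.55·0.7931) ≈ 0.0664

0.066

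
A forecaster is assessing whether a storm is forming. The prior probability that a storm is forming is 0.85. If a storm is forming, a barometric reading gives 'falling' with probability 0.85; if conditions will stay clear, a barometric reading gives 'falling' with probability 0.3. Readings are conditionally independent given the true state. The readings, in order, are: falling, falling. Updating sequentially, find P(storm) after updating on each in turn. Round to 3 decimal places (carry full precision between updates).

0.978

Each posterior becomes the prior for the next update.
After 'falling': P(storm) = 0.85·0.8500 / (0.85·0.8500 + 0.3·0.1500) ≈ 0.9414
After 'falling': P(storm) = 0.85·0.9414 / (0.85·0.9414 + 0.3·0.0586) ≈ 0.9785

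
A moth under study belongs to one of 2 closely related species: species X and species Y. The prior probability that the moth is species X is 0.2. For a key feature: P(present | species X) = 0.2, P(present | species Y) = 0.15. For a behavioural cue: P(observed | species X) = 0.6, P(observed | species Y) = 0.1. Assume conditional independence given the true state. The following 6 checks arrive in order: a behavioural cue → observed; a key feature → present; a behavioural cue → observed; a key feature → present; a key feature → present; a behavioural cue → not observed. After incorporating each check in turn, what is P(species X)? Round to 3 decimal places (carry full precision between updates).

After a behavioural cue='observed': P(species X) = 0.6·0.2000 / (0.6·0.2000 + 0.1·0.8000) ≈ 0.6000
After a key feature='present': P(species X) = 0.2·0.6000 / (0.2·0.6000 + 0.15·0.4000) ≈ 0.6667
After a behavioural cue='observed': P(species X) = 0.6·0.6667 / (0.6·0.6667 + 0.1·0.3333) ≈ 0.9231
After a key feature='present': P(species X) = 0.2·0.9231 / (0.2·0.9231 + 0.15·0.0769) ≈ 0.9412
After a key feature='present': P(species X) = 0.2·0.9412 / (0.2·0.9412 + 0.15·0.0588) ≈ 0.9552
After a behavioural cue='not observed': P(species X) = 0.4·0.9552 / (0.4·0.9552 + 0.9·0.0448) ≈ 0.9046

0.905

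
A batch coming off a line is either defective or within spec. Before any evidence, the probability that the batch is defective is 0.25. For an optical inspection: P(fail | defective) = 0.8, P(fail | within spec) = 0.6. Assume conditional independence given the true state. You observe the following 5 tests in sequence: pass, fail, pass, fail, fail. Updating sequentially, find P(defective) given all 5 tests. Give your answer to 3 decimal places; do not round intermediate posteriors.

0.165

Apply Bayes' rule sequentially, carrying P(defective) forward.
After 'pass': P(defective) = 0.2·0.2500 / (0.2·0.2500 + 0.4·0.7500) ≈ 0.1429
After 'fail': P(defective) = 0.8·0.1429 / (0.8·0.1429 + 0.6·0.8571) ≈ 0.1818
After 'pass': P(defective) = 0.2·0.1818 / (0.2·0.1818 + 0.4·0.8182) ≈ 0.1000
After 'fail': P(defective) = 0.8·0.1000 / (0.8·0.1000 + 0.6·0.9000) ≈ 0.1290
After 'fail': P(defective) = 0.8·0.1290 / (0.8·0.1290 + 0.6·0.8710) ≈ 0.1649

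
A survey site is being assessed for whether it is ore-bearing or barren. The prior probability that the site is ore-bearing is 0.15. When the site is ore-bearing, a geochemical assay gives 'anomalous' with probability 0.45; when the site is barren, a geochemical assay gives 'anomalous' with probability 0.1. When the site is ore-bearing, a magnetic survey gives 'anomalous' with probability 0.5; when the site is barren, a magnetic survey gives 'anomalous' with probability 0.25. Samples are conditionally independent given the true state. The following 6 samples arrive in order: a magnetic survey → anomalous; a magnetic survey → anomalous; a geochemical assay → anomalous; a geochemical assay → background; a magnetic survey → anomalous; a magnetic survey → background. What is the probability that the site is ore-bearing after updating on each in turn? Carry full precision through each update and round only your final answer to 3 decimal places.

0.721

After a magnetic survey='anomalous': P(ore) = 0.5·0.1500 / (0.5·0.1500 + 0.25·0.8500) ≈ 0.2609
After a magnetic survey='anomalous': P(ore) = 0.5·0.2609 / (0.5·0.2609 + 0.25·0.7391) ≈ 0.4138
After a geochemical assay='anomalous': P(ore) = 0.45·0.4138 / (0.45·0.4138 + 0.1·0.5862) ≈ 0.7606
After a geochemical assay='background': P(ore) = 0.55·0.7606 / (0.55·0.7606 + 0.9·0.2394) ≈ 0.6600
After a magnetic survey='anomalous': P(ore) = 0.5·0.6600 / (0.5·0.6600 + 0.25·0.3400) ≈ 0.7952
After a magnetic survey='background': P(ore) = 0.5·0.7952 / (0.5·0.7952 + 0.75·0.2048) ≈ 0.7213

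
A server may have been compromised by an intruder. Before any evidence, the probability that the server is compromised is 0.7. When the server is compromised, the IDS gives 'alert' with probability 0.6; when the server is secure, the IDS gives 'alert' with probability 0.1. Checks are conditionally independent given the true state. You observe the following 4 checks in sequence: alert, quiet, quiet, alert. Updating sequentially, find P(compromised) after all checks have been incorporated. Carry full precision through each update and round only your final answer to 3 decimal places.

Each posterior becomes the prior for the next update.
After 'alert': P(compromised) = 0.6·0.7000 / (0.6·0.7000 + 0.1·0.3000) ≈ 0.9333
After 'quiet': P(compromised) = 0.4·0.9333 / (0.4·0.9333 + 0.9·0.0667) ≈ 0.8615
After 'quiet': P(compromised) = 0.4·0.8615 / (0.4·0.8615 + 0.9·0.1385) ≈ 0.7344
After 'alert': P(compromised) = 0.6·0.7344 / (0.6·0.7344 + 0.1·0.2656) ≈ 0.9432

0.943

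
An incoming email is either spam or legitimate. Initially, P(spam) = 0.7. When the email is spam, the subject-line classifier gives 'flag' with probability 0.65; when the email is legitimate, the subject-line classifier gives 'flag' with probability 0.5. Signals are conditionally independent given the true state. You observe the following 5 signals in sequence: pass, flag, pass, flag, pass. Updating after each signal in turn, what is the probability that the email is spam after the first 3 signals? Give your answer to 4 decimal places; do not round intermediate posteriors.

After 'pass': P(spam) = 0.35·0.7000 / (0.35·0.7000 + 0.5·0.3000) ≈ 0.6203
After 'flag': P(spam) = 0.65·0.6203 / (0.65·0.6203 + 0.5·0.3797) ≈ 0.6798
After 'pass': P(spam) = 0.35·0.6798 / (0.35·0.6798 + 0.5·0.3202) ≈ 0.5978

0.5978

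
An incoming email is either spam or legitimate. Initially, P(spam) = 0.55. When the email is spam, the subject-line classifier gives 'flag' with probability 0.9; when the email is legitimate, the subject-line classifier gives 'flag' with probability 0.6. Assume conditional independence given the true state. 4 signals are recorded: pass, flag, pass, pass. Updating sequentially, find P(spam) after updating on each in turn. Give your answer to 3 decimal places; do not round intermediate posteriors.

After 'pass': P(spam) = 0.1·0.5500 / (0.1·0.5500 + 0.4·0.4500) ≈ 0.2340
After 'flag': P(spam) = 0.9·0.2340 / (0.9·0.2340 + 0.6·0.7660) ≈ 0.3143
After 'pass': P(spam) = 0.1·0.3143 / (0.1·0.3143 + 0.4·0.6857) ≈ 0.1028
After 'pass': P(spam) = 0.1·0.1028 / (0.1·0.1028 + 0.4·0.8972) ≈ 0.0278

0.028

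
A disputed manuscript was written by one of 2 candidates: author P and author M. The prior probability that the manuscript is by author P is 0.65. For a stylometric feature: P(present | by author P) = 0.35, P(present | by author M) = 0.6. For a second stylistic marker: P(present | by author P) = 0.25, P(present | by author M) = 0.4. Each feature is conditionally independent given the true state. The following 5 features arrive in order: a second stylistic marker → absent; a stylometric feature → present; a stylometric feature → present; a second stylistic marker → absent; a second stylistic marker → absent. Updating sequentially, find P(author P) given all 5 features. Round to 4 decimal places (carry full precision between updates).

After a second stylistic marker='absent': P(author P) = 0.75·0.6500 / (0.75·0.6500 + 0.6·0.3500) ≈ 0.6989
After a stylometric feature='present': P(author P) = 0.35·0.6989 / (0.35·0.6989 + 0.6·0.3011) ≈ 0.5752
After a stylometric feature='present': P(author P) = 0.35·0.5752 / (0.35·0.5752 + 0.6·0.4248) ≈ 0.4413
After a second stylistic marker='absent': P(author P) = 0.75·0.4413 / (0.75·0.4413 + 0.6·0.5587) ≈ 0.4968
After a second stylistic marker='absent': P(author P) = 0.75·0.4968 / (0.75·0.4968 + 0.6·0.5032) ≈ 0.5524

0.5524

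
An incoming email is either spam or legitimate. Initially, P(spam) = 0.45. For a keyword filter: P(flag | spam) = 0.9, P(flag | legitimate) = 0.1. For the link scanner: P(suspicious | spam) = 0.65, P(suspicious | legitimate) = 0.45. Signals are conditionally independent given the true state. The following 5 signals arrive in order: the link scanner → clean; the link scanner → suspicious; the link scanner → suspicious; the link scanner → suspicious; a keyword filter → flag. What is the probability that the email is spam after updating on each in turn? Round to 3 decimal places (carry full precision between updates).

After the link scanner='clean': P(spam) = 0.35·0.4500 / (0.35·0.4500 + 0.55·0.5500) ≈ 0.3424
After the link scanner='suspicious': P(spam) = 0.65·0.3424 / (0.65·0.3424 + 0.45·0.6576) ≈ 0.4292
After the link scanner='suspicious': P(spam) = 0.65·0.4292 / (0.65·0.4292 + 0.45·0.5708) ≈ 0.5207
After the link scanner='suspicious': P(spam) = 0.65·0.5207 / (0.65·0.5207 + 0.45·0.4793) ≈ 0.6108
After a keyword filter='flag': P(spam) = 0.9·0.6108 / (0.9·0.6108 + 0.1·0.3892) ≈ 0.9339

0.934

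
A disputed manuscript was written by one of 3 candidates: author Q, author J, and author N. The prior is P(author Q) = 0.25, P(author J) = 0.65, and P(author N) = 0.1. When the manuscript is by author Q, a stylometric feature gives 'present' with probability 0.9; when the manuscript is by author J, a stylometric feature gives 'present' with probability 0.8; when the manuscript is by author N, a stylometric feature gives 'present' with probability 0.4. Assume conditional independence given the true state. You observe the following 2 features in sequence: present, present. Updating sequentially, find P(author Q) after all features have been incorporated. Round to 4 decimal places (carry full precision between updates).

0.3191

After 'present': normaliser = 0.9·0.2500 + 0.8·0.6500 + 0.4·0.1000; P(author Q) ≈ 0.2866, P(author J) ≈ 0.6624, P(author N) ≈ 0.0510
After 'present': normaliser = 0.9·0.2866 + 0.8·0.6624 + 0.4·0.0510; P(author Q) ≈ 0.3191, P(author J) ≈ 0.6556, P(author N) ≈ 0.0252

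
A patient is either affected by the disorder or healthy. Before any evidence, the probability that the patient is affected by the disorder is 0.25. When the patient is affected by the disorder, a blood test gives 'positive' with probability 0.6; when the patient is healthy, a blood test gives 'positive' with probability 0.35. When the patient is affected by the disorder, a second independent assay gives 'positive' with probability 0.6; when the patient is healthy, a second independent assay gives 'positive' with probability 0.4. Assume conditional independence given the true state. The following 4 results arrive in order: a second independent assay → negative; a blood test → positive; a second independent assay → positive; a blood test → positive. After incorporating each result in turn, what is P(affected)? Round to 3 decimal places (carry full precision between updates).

0.495

After a second independent assay='negative': P(affected) = 0.4·0.2500 / (0.4·0.2500 + 0.6·0.7500) ≈ 0.1818
After a blood test='positive': P(affected) = 0.6·0.1818 / (0.6·0.1818 + 0.35·0.8182) ≈ 0.2759
After a second independent assay='positive': P(affected) = 0.6·0.2759 / (0.6·0.2759 + 0.4·0.7241) ≈ 0.3636
After a blood test='positive': P(affected) = 0.6·0.3636 / (0.6·0.3636 + 0.35·0.6364) ≈ 0.4948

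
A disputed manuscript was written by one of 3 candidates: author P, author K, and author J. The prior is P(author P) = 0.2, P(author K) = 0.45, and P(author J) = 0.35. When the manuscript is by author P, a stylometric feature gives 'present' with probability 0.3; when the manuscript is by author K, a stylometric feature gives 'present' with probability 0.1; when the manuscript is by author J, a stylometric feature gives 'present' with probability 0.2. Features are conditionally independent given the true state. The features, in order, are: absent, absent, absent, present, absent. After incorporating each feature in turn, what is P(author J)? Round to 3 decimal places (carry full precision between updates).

0.395

After 'absent': normaliser = 0.7·0.2000 + 0.9·0.4500 + 0.8·0.3500; P(author P) ≈ 0.1697, P(author K) ≈ 0.4909, P(author J) ≈ 0.3394
After 'absent': normaliser = 0.7·0.1697 + 0.9·0.4909 + 0.8·0.3394; P(author P) ≈ 0.1428, P(author K) ≈ 0.5310, P(author J) ≈ 0.3263
After 'absent': normaliser = 0.7·0.1428 + 0.9·0.5310 + 0.8·0.3263; P(author P) ≈ 0.1191, P(author K) ≈ 0.5697, P(author J) ≈ 0.3112
After 'present': normaliser = 0.3·0.1191 + 0.1·0.5697 + 0.2·0.3112; P(author P) ≈ 0.2307, P(author K) ≈ 0.3677, P(author J) ≈ 0.4017
After 'absent': normaliser = 0.7·0.2307 + 0.9·0.3677 + 0.8·0.4017; P(author P) ≈ 0.1984, P(author K) ≈ 0.4067, P(author J) ≈ 0.3949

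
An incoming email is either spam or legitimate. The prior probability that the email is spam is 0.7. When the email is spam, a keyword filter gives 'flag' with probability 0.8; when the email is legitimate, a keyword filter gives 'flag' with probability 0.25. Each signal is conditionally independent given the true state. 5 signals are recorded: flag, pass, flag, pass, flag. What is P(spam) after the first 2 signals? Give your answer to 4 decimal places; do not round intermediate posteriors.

After 'flag': P(spam) = 0.8·0.7000 / (0.8·0.7000 + 0.25·0.3000) ≈ 0.8819
After 'pass': P(spam) = 0.2·0.8819 / (0.2·0.8819 + 0.75·0.1181) ≈ 0.6657

0.6657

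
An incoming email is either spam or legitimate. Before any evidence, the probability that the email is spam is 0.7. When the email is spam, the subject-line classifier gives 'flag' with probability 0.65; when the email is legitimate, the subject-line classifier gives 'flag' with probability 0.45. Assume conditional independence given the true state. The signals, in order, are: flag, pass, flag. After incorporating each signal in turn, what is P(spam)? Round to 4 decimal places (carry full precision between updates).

0.7560

After 'flag': P(spam) = 0.65·0.7000 / (0.65·0.7000 + 0.45·0.3000) ≈ 0.7712
After 'pass': P(spam) = 0.35·0.7712 / (0.35·0.7712 + 0.55·0.2288) ≈ 0.6820
After 'flag': P(spam) = 0.65·0.6820 / (0.65·0.6820 + 0.45·0.3180) ≈ 0.7560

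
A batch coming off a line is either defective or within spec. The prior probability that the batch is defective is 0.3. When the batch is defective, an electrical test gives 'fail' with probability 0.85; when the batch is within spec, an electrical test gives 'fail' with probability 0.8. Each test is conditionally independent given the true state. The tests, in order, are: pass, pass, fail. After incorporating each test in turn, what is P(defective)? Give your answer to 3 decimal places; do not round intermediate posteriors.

0.204

After 'pass': P(defective) = 0.15·0.3000 / (0.15·0.3000 + 0.2·0.7000) ≈ 0.2432
After 'pass': P(defective) = 0.15·0.2432 / (0.15·0.2432 + 0.2·0.7568) ≈ 0.1942
After 'fail': P(defective) = 0.85·0.1942 / (0.85·0.1942 + 0.8·0.8058) ≈ 0.2039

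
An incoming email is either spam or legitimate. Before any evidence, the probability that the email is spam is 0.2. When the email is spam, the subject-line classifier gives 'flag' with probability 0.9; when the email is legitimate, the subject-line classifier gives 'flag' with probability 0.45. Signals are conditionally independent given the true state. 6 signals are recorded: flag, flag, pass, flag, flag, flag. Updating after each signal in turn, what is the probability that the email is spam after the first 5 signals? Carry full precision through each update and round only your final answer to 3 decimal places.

0.421

Each posterior becomes the prior for the next update.
After 'flag': P(spam) = 0.9·0.2000 / (0.9·0.2000 + 0.45·0.8000) ≈ 0.3333
After 'flag': P(spam) = 0.9·0.3333 / (0.9·0.3333 + 0.45·0.6667) ≈ 0.5000
After 'pass': P(spam) = 0.1·0.5000 / (0.1·0.5000 + 0.55·0.5000) ≈ 0.1538
After 'flag': P(spam) = 0.9·0.1538 / (0.9·0.1538 + 0.45·0.8462) ≈ 0.2667
After 'flag': P(spam) = 0.9·0.2667 / (0.9·0.2667 + 0.45·0.7333) ≈ 0.4211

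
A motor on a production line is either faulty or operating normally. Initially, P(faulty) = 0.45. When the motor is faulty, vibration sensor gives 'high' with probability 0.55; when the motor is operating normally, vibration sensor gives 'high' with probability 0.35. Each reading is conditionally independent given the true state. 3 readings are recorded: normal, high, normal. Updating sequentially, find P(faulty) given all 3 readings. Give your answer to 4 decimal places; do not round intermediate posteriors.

After 'normal': P(faulty) = 0.45·0.4500 / (0.45·0.4500 + 0.65·0.5500) ≈ 0.3616
After 'high': P(faulty) = 0.55·0.3616 / (0.55·0.3616 + 0.35·0.6384) ≈ 0.4709
After 'normal': P(faulty) = 0.45·0.4709 / (0.45·0.4709 + 0.65·0.5291) ≈ 0.3813

0.3813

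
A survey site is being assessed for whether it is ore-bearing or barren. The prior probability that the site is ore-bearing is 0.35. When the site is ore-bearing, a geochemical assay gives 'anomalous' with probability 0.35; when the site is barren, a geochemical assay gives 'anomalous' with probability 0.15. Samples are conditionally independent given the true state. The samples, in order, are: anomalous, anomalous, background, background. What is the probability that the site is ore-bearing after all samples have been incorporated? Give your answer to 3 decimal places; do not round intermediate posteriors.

After 'anomalous': P(ore) = 0.35·0.3500 / (0.35·0.3500 + 0.15·0.6500) ≈ 0.5568
After 'anomalous': P(ore) = 0.35·0.5568 / (0.35·0.5568 + 0.15·0.4432) ≈ 0.7457
After 'background': P(ore) = 0.65·0.7457 / (0.65·0.7457 + 0.85·0.2543) ≈ 0.6915
After 'background': P(ore) = 0.65·0.6915 / (0.65·0.6915 + 0.85·0.3085) ≈ 0.6316

0.632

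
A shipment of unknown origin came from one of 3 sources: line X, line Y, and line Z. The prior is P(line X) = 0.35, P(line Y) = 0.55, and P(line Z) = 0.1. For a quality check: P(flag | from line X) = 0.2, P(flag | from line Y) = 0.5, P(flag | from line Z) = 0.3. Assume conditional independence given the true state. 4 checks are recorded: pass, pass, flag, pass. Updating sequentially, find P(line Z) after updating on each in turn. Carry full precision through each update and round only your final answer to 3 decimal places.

0.128

After 'pass': normaliser = 0.8·0.3500 + 0.5·0.5500 + 0.7·0.1000; P(line X) ≈ 0.4480, P(line Y) ≈ 0.4400, P(line Z) ≈ 0.1120
After 'pass': normaliser = 0.8·0.4480 + 0.5·0.4400 + 0.7·0.1120; P(line X) ≈ 0.5457, P(line Y) ≈ 0.3350, P(line Z) ≈ 0.1194
After 'flag': normaliser = 0.2·0.5457 + 0.5·0.3350 + 0.3·0.1194; P(line X) ≈ 0.3493, P(line Y) ≈ 0.5361, P(line Z) ≈ 0.1146
After 'pass': normaliser = 0.8·0.3493 + 0.5·0.5361 + 0.7·0.1146; P(line X) ≈ 0.4452, P(line Y) ≈ 0.4270, P(line Z) ≈ 0.1278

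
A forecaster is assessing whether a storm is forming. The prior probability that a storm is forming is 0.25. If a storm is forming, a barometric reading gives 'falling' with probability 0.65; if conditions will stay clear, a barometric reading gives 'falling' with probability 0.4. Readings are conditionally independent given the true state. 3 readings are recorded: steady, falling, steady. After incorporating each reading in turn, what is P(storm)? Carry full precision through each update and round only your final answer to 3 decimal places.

0.156

Apply Bayes' rule sequentially, carrying P(storm) forward.
After 'steady': P(storm) = 0.35·0.2500 / (0.35·0.2500 + 0.6·0.7500) ≈ 0.1628
After 'falling': P(storm) = 0.65·0.1628 / (0.65·0.1628 + 0.4·0.8372) ≈ 0.2401
After 'steady': P(storm) = 0.35·0.2401 / (0.35·0.2401 + 0.6·0.7599) ≈ 0.1556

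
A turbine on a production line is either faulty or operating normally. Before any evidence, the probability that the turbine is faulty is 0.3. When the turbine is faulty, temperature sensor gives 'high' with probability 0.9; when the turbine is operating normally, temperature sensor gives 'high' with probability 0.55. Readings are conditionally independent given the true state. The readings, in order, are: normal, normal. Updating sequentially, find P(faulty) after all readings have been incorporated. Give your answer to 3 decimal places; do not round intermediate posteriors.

Apply Bayes' rule sequentially, carrying P(faulty) forward.
After 'normal': P(faulty) = 0.1·0.3000 / (0.1·0.3000 + 0.45·0.7000) ≈ 0.0870
After 'normal': P(faulty) = 0.1·0.0870 / (0.1·0.0870 + 0.45·0.9130) ≈ 0.0207

0.021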